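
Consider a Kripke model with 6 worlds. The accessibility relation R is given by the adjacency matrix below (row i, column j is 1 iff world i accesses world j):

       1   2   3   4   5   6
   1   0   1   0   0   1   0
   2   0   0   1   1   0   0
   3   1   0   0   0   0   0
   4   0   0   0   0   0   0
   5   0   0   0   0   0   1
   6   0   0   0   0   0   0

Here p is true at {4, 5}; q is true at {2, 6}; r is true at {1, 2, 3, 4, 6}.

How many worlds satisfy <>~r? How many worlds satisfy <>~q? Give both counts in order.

1 and 3

For <>~r:
1: successors {2, 5}; ~r there: 2:F, 5:T. ✓
2: successors {3, 4}; ~r there: 3:F, 4:F. ✗
3: successors {1}; ~r there: 1:F. ✗
4: no successors, so <>~r fails. ✗
5: successors {6}; ~r there: 6:F. ✗
6: no successors, so <>~r fails. ✗
— 1 world.
For <>~q:
1: successors {2, 5}; ~q there: 2:F, 5:T. ✓
2: successors {3, 4}; ~q there: 3:T, 4:T. ✓
3: successors {1}; ~q there: 1:T. ✓
4: no successors, so <>~q fails. ✗
5: successors {6}; ~q there: 6:F. ✗
6: no successors, so <>~q fails. ✗
— 3 worlds.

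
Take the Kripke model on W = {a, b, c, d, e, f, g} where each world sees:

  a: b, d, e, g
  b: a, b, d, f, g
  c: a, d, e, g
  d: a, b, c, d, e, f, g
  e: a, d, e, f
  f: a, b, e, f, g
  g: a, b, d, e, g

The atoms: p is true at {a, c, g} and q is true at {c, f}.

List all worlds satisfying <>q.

a: successors {b, d, e, g}; q there: b:F, d:F, e:F, g:F. ✗
b: successors {a, b, d, f, g}; q there: a:F, b:F, d:F, f:T, g:F. ✓
c: successors {a, d, e, g}; q there: a:F, d:F, e:F, g:F. ✗
d: successors {a, b, c, d, e, f, g}; q there: a:F, b:F, c:T, d:F, e:F, f:T, g:F. ✓
e: successors {a, d, e, f}; q there: a:F, d:F, e:F, f:T. ✓
f: successors {a, b, e, f, g}; q there: a:F, b:F, e:F, f:T, g:F. ✓
g: successors {a, b, d, e, g}; q there: a:F, b:F, d:F, e:F, g:F. ✗

{b, d, e, f}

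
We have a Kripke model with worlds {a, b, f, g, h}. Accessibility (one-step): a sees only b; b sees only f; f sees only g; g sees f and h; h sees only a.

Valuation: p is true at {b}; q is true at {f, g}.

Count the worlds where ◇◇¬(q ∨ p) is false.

a: successors {b}; ◇¬(q ∨ p) there: b:F. ✗
b: successors {f}; ◇¬(q ∨ p) there: f:F. ✗
f: successors {g}; ◇¬(q ∨ p) there: g:T. ✓
g: successors {f, h}; ◇¬(q ∨ p) there: f:F, h:T. ✓
h: successors {a}; ◇¬(q ∨ p) there: a:F. ✗
Satisfying worlds: {f, g}.
So ◇◇¬(q ∨ p) fails at the other 3 worlds.

3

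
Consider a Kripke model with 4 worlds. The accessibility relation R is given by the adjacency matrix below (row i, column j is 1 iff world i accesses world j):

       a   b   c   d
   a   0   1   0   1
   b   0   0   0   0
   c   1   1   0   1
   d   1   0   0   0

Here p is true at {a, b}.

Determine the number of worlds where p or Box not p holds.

2

a: p is T, Box not p is F. ✓
b: p is T, Box not p is T. ✓
c: p is F, Box not p is F. ✗
d: p is F, Box not p is F. ✗
Satisfying worlds: {a, b}.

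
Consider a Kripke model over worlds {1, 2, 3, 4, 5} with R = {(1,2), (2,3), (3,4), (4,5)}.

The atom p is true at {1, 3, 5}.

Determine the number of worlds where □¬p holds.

1: successors {2}; ¬p there: 2:T. ✓
2: successors {3}; ¬p there: 3:F. ✗
3: successors {4}; ¬p there: 4:T. ✓
4: successors {5}; ¬p there: 5:F. ✗
5: no successors, so □¬p holds vacuously. ✓
Satisfying worlds: {1, 3, 5}.

3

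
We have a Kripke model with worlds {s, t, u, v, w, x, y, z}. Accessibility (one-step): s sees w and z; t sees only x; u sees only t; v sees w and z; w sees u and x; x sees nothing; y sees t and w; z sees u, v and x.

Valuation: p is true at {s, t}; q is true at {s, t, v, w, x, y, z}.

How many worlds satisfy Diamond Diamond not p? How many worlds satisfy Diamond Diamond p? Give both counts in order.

5 and 2

For Diamond Diamond not p:
s: successors {w, z}; Diamond not p there: w:T, z:T. ✓
t: successors {x}; Diamond not p there: x:F. ✗
u: successors {t}; Diamond not p there: t:T. ✓
v: successors {w, z}; Diamond not p there: w:T, z:T. ✓
w: successors {u, x}; Diamond not p there: u:F, x:F. ✗
x: no successors, so Diamond Diamond not p fails. ✗
y: successors {t, w}; Diamond not p there: t:T, w:T. ✓
z: successors {u, v, x}; Diamond not p there: u:F, v:T, x:F. ✓
— 5 worlds.
For Diamond Diamond p:
s: successors {w, z}; Diamond p there: w:F, z:F. ✗
t: successors {x}; Diamond p there: x:F. ✗
u: successors {t}; Diamond p there: t:F. ✗
v: successors {w, z}; Diamond p there: w:F, z:F. ✗
w: successors {u, x}; Diamond p there: u:T, x:F. ✓
x: no successors, so Diamond Diamond p fails. ✗
y: successors {t, w}; Diamond p there: t:F, w:F. ✗
z: successors {u, v, x}; Diamond p there: u:T, v:F, x:F. ✓
— 2 worlds.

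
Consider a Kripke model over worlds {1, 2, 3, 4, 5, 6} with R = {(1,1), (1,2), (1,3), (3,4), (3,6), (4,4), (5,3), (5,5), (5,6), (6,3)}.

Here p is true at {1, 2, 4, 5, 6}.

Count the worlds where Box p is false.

1: successors {1, 2, 3}; p there: 1:T, 2:T, 3:F. ✗
2: no successors, so Box p holds vacuously. ✓
3: successors {4, 6}; p there: 4:T, 6:T. ✓
4: successors {4}; p there: 4:T. ✓
5: successors {3, 5, 6}; p there: 3:F, 5:T, 6:T. ✗
6: successors {3}; p there: 3:F. ✗
Satisfying worlds: {2, 3, 4}.
So Box p fails at the other 3 worlds.

3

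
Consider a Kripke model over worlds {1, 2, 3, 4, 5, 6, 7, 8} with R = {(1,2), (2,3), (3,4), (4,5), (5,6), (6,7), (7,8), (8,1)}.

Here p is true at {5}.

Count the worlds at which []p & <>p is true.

1: []p is F, <>p is F. ✗
2: []p is F, <>p is F. ✗
3: []p is F, <>p is F. ✗
4: []p is T, <>p is T. ✓
5: []p is F, <>p is F. ✗
6: []p is F, <>p is F. ✗
7: []p is F, <>p is F. ✗
8: []p is F, <>p is F. ✗
Satisfying worlds: {4}.

1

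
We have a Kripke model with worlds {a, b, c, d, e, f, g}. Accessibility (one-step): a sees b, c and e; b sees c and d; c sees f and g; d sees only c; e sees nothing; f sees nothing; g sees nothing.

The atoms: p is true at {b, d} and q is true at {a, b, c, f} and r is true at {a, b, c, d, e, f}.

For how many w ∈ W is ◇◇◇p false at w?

7

a: successors {b, c, e}; ◇◇p there: b:F, c:F, e:F. ✗
b: successors {c, d}; ◇◇p there: c:F, d:F. ✗
c: successors {f, g}; ◇◇p there: f:F, g:F. ✗
d: successors {c}; ◇◇p there: c:F. ✗
e: no successors, so ◇◇◇p fails. ✗
f: no successors, so ◇◇◇p fails. ✗
g: no successors, so ◇◇◇p fails. ✗
Satisfying worlds: ∅.
So ◇◇◇p fails at the other 7 worlds.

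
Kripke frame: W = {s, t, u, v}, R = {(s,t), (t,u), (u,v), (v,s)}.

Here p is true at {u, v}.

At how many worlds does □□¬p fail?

2

s: successors {t}; □¬p there: t:F. ✗
t: successors {u}; □¬p there: u:F. ✗
u: successors {v}; □¬p there: v:T. ✓
v: successors {s}; □¬p there: s:T. ✓
Satisfying worlds: {u, v}.
So □□¬p fails at the other 2 worlds.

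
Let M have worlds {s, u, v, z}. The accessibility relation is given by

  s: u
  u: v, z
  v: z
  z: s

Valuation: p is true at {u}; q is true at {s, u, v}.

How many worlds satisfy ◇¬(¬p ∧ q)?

s: successors {u}; ¬(¬p ∧ q) there: u:T. ✓
u: successors {v, z}; ¬(¬p ∧ q) there: v:F, z:T. ✓
v: successors {z}; ¬(¬p ∧ q) there: z:T. ✓
z: successors {s}; ¬(¬p ∧ q) there: s:F. ✗
Satisfying worlds: {s, u, v}.

3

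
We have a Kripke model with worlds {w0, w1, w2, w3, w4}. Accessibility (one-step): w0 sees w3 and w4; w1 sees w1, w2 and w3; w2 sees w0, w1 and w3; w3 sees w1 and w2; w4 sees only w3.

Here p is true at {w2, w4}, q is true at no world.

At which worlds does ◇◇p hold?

w0: successors {w3, w4}; ◇p there: w3:T, w4:F. ✓
w1: successors {w1, w2, w3}; ◇p there: w1:T, w2:F, w3:T. ✓
w2: successors {w0, w1, w3}; ◇p there: w0:T, w1:T, w3:T. ✓
w3: successors {w1, w2}; ◇p there: w1:T, w2:F. ✓
w4: successors {w3}; ◇p there: w3:T. ✓

{w0, w1, w2, w3, w4}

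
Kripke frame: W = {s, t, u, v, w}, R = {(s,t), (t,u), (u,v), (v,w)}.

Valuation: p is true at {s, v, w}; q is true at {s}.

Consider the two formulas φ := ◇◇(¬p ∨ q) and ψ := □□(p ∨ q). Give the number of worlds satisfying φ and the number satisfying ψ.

1 and 4

For ◇◇(¬p ∨ q):
s: successors {t}; ◇(¬p ∨ q) there: t:T. ✓
t: successors {u}; ◇(¬p ∨ q) there: u:F. ✗
u: successors {v}; ◇(¬p ∨ q) there: v:F. ✗
v: successors {w}; ◇(¬p ∨ q) there: w:F. ✗
w: no successors, so ◇◇(¬p ∨ q) fails. ✗
— 1 world.
For □□(p ∨ q):
s: successors {t}; □(p ∨ q) there: t:F. ✗
t: successors {u}; □(p ∨ q) there: u:T. ✓
u: successors {v}; □(p ∨ q) there: v:T. ✓
v: successors {w}; □(p ∨ q) there: w:T. ✓
w: no successors, so □□(p ∨ q) holds vacuously. ✓
— 4 worlds.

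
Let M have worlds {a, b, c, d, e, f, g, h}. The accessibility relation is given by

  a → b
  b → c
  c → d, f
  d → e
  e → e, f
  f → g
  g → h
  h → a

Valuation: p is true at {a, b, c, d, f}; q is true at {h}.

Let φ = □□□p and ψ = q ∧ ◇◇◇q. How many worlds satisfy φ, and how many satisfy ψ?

4 and 0

For □□□p:
a: successors {b}; □□p there: b:T. ✓
b: successors {c}; □□p there: c:F. ✗
c: successors {d, f}; □□p there: d:F, f:F. ✗
d: successors {e}; □□p there: e:F. ✗
e: successors {e, f}; □□p there: e:F, f:F. ✗
f: successors {g}; □□p there: g:T. ✓
g: successors {h}; □□p there: h:T. ✓
h: successors {a}; □□p there: a:T. ✓
— 4 worlds.
For q ∧ ◇◇◇q:
a: q is F, ◇◇◇q is F. ✗
b: q is F, ◇◇◇q is F. ✗
c: q is F, ◇◇◇q is T. ✗
d: q is F, ◇◇◇q is F. ✗
e: q is F, ◇◇◇q is T. ✗
f: q is F, ◇◇◇q is F. ✗
g: q is F, ◇◇◇q is F. ✗
h: q is T, ◇◇◇q is F. ✗
— 0 worlds.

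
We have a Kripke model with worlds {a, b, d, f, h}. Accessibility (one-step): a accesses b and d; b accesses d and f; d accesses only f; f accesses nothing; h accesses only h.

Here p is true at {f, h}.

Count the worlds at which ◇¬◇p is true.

a: successors {b, d}; ¬◇p there: b:F, d:F. ✗
b: successors {d, f}; ¬◇p there: d:F, f:T. ✓
d: successors {f}; ¬◇p there: f:T. ✓
f: no successors, so ◇¬◇p fails. ✗
h: successors {h}; ¬◇p there: h:F. ✗
Satisfying worlds: {b, d}.

2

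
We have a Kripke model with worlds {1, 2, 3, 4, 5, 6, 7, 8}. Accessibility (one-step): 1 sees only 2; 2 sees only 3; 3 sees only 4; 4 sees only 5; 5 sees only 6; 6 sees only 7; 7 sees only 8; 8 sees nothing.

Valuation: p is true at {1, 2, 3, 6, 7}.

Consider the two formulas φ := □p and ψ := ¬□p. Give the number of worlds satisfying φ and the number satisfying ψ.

For □p:
1: successors {2}; p there: 2:T. ✓
2: successors {3}; p there: 3:T. ✓
3: successors {4}; p there: 4:F. ✗
4: successors {5}; p there: 5:F. ✗
5: successors {6}; p there: 6:T. ✓
6: successors {7}; p there: 7:T. ✓
7: successors {8}; p there: 8:F. ✗
8: no successors, so □p holds vacuously. ✓
— 5 worlds.
For ¬□p:
1: □p is T. ✗
2: □p is T. ✗
3: □p is F. ✓
4: □p is F. ✓
5: □p is T. ✗
6: □p is T. ✗
7: □p is F. ✓
8: □p is T. ✗
— 3 worlds.

5 and 3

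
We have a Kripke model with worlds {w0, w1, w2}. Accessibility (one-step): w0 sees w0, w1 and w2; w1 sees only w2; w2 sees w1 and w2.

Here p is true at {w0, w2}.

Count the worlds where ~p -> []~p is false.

1

w0: ~p is F, []~p is F. ✓
w1: ~p is T, []~p is F. ✗
w2: ~p is F, []~p is F. ✓
Satisfying worlds: {w0, w2}.
So ~p -> []~p fails at the other 1 world.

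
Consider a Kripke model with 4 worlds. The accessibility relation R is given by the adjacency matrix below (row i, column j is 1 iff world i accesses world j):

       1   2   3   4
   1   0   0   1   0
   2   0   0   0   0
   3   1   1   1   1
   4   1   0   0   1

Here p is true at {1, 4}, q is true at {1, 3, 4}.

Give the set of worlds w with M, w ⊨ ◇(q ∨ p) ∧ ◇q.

1: ◇(q ∨ p) is T, ◇q is T. ✓
2: ◇(q ∨ p) is F, ◇q is F. ✗
3: ◇(q ∨ p) is T, ◇q is T. ✓
4: ◇(q ∨ p) is T, ◇q is T. ✓

{1, 3, 4}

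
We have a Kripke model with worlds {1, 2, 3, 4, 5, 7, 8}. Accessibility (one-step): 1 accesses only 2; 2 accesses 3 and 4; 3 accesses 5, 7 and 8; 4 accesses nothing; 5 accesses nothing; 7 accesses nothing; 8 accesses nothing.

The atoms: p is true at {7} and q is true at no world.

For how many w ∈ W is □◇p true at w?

1: successors {2}; ◇p there: 2:F. ✗
2: successors {3, 4}; ◇p there: 3:T, 4:F. ✗
3: successors {5, 7, 8}; ◇p there: 5:F, 7:F, 8:F. ✗
4: no successors, so □◇p holds vacuously. ✓
5: no successors, so □◇p holds vacuously. ✓
7: no successors, so □◇p holds vacuously. ✓
8: no successors, so □◇p holds vacuously. ✓
Satisfying worlds: {4, 5, 7, 8}.

4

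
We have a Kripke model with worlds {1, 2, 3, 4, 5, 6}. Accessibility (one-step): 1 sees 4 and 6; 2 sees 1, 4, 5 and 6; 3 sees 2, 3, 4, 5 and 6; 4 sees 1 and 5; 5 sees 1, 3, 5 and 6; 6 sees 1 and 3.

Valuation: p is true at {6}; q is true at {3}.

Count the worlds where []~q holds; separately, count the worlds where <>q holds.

3 and 3

For []~q:
1: successors {4, 6}; ~q there: 4:T, 6:T. ✓
2: successors {1, 4, 5, 6}; ~q there: 1:T, 4:T, 5:T, 6:T. ✓
3: successors {2, 3, 4, 5, 6}; ~q there: 2:T, 3:F, 4:T, 5:T, 6:T. ✗
4: successors {1, 5}; ~q there: 1:T, 5:T. ✓
5: successors {1, 3, 5, 6}; ~q there: 1:T, 3:F, 5:T, 6:T. ✗
6: successors {1, 3}; ~q there: 1:T, 3:F. ✗
— 3 worlds.
For <>q:
1: successors {4, 6}; q there: 4:F, 6:F. ✗
2: successors {1, 4, 5, 6}; q there: 1:F, 4:F, 5:F, 6:F. ✗
3: successors {2, 3, 4, 5, 6}; q there: 2:F, 3:T, 4:F, 5:F, 6:F. ✓
4: successors {1, 5}; q there: 1:F, 5:F. ✗
5: successors {1, 3, 5, 6}; q there: 1:F, 3:T, 5:F, 6:F. ✓
6: successors {1, 3}; q there: 1:F, 3:T. ✓
— 3 worlds.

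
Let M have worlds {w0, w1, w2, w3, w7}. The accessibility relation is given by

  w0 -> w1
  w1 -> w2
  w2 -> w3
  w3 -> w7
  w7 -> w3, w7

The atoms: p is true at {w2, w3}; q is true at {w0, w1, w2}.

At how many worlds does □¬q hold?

w0: successors {w1}; ¬q there: w1:F. ✗
w1: successors {w2}; ¬q there: w2:F. ✗
w2: successors {w3}; ¬q there: w3:T. ✓
w3: successors {w7}; ¬q there: w7:T. ✓
w7: successors {w3, w7}; ¬q there: w3:T, w7:T. ✓
Satisfying worlds: {w2, w3, w7}.

3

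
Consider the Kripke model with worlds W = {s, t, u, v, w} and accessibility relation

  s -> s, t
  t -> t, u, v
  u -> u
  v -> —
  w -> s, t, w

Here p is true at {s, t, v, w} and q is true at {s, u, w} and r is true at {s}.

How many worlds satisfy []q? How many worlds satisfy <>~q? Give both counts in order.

2 and 3

For []q:
s: successors {s, t}; q there: s:T, t:F. ✗
t: successors {t, u, v}; q there: t:F, u:T, v:F. ✗
u: successors {u}; q there: u:T. ✓
v: no successors, so []q holds vacuously. ✓
w: successors {s, t, w}; q there: s:T, t:F, w:T. ✗
— 2 worlds.
For <>~q:
s: successors {s, t}; ~q there: s:F, t:T. ✓
t: successors {t, u, v}; ~q there: t:T, u:F, v:T. ✓
u: successors {u}; ~q there: u:F. ✗
v: no successors, so <>~q fails. ✗
w: successors {s, t, w}; ~q there: s:F, t:T, w:F. ✓
— 3 worlds.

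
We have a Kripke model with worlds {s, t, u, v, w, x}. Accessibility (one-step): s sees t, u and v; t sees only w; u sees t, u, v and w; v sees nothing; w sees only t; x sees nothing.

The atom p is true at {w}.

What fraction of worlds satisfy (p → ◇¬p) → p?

s: p → ◇¬p is T, p is F. ✗
t: p → ◇¬p is T, p is F. ✗
u: p → ◇¬p is T, p is F. ✗
v: p → ◇¬p is T, p is F. ✗
w: p → ◇¬p is T, p is T. ✓
x: p → ◇¬p is T, p is F. ✗
That's 1 of 6 worlds, so 1/6.

1/6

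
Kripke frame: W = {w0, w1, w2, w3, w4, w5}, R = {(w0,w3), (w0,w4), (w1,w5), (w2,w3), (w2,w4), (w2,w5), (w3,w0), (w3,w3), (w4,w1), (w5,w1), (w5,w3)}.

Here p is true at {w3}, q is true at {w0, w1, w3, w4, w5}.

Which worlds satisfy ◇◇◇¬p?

{w0, w1, w2, w3, w4, w5}

w0: successors {w3, w4}; ◇◇¬p there: w3:T, w4:T. ✓
w1: successors {w5}; ◇◇¬p there: w5:T. ✓
w2: successors {w3, w4, w5}; ◇◇¬p there: w3:T, w4:T, w5:T. ✓
w3: successors {w0, w3}; ◇◇¬p there: w0:T, w3:T. ✓
w4: successors {w1}; ◇◇¬p there: w1:T. ✓
w5: successors {w1, w3}; ◇◇¬p there: w1:T, w3:T. ✓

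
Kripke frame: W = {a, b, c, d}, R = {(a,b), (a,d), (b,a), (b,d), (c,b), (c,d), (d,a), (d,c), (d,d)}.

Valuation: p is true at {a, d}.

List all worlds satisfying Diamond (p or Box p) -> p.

{a, d}

a: Diamond (p or Box p) is T, p is T. ✓
b: Diamond (p or Box p) is T, p is F. ✗
c: Diamond (p or Box p) is T, p is F. ✗
d: Diamond (p or Box p) is T, p is T. ✓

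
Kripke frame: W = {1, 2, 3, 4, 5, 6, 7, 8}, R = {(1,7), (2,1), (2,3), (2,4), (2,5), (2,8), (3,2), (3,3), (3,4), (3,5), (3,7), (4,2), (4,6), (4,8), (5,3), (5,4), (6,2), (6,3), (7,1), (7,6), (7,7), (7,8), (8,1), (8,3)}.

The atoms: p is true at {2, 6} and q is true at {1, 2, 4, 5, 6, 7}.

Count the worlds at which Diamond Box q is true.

3

1: successors {7}; Box q there: 7:F. ✗
2: successors {1, 3, 4, 5, 8}; Box q there: 1:T, 3:F, 4:F, 5:F, 8:F. ✓
3: successors {2, 3, 4, 5, 7}; Box q there: 2:F, 3:F, 4:F, 5:F, 7:F. ✗
4: successors {2, 6, 8}; Box q there: 2:F, 6:F, 8:F. ✗
5: successors {3, 4}; Box q there: 3:F, 4:F. ✗
6: successors {2, 3}; Box q there: 2:F, 3:F. ✗
7: successors {1, 6, 7, 8}; Box q there: 1:T, 6:F, 7:F, 8:F. ✓
8: successors {1, 3}; Box q there: 1:T, 3:F. ✓
Satisfying worlds: {2, 7, 8}.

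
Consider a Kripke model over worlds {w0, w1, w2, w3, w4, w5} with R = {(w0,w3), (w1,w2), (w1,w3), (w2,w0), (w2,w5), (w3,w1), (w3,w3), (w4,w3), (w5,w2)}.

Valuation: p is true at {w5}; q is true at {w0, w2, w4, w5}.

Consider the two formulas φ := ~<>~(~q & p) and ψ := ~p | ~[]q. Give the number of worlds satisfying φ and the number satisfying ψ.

0 and 5

For ~<>~(~q & p):
w0: <>~(~q & p) is T. ✗
w1: <>~(~q & p) is T. ✗
w2: <>~(~q & p) is T. ✗
w3: <>~(~q & p) is T. ✗
w4: <>~(~q & p) is T. ✗
w5: <>~(~q & p) is T. ✗
— 0 worlds.
For ~p | ~[]q:
w0: ~p is T, ~[]q is T. ✓
w1: ~p is T, ~[]q is T. ✓
w2: ~p is T, ~[]q is F. ✓
w3: ~p is T, ~[]q is T. ✓
w4: ~p is T, ~[]q is T. ✓
w5: ~p is F, ~[]q is F. ✗
— 5 worlds.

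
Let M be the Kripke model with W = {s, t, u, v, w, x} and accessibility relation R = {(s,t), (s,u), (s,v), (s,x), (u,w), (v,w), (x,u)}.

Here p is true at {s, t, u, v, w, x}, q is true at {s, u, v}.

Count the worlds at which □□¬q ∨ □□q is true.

5

s: □□¬q is F, □□q is F. ✗
t: □□¬q is T, □□q is T. ✓
u: □□¬q is T, □□q is T. ✓
v: □□¬q is T, □□q is T. ✓
w: □□¬q is T, □□q is T. ✓
x: □□¬q is T, □□q is F. ✓
Satisfying worlds: {t, u, v, w, x}.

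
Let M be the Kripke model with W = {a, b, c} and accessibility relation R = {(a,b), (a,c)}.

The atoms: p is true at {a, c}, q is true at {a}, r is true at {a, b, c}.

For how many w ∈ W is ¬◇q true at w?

a: ◇q is F. ✓
b: ◇q is F. ✓
c: ◇q is F. ✓
Satisfying worlds: {a, b, c}.

3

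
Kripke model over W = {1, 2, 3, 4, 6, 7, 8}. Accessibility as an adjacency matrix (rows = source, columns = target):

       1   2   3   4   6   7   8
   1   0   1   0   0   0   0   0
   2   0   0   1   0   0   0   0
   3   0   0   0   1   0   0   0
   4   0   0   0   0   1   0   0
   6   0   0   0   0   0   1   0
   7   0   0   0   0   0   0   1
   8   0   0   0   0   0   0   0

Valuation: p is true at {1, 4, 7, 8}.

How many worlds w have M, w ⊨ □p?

4

1: successors {2}; p there: 2:F. ✗
2: successors {3}; p there: 3:F. ✗
3: successors {4}; p there: 4:T. ✓
4: successors {6}; p there: 6:F. ✗
6: successors {7}; p there: 7:T. ✓
7: successors {8}; p there: 8:T. ✓
8: no successors, so □p holds vacuously. ✓
Satisfying worlds: {3, 6, 7, 8}.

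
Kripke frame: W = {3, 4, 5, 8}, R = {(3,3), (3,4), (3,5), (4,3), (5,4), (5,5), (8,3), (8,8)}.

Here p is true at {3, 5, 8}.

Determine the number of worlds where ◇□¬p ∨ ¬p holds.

3: ◇□¬p is F, ¬p is F. ✗
4: ◇□¬p is F, ¬p is T. ✓
5: ◇□¬p is F, ¬p is F. ✗
8: ◇□¬p is F, ¬p is F. ✗
Satisfying worlds: {4}.

1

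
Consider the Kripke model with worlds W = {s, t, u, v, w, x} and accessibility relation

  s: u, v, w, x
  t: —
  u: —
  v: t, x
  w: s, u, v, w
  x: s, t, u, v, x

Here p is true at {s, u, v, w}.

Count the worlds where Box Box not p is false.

4

s: successors {u, v, w, x}; Box not p there: u:T, v:T, w:F, x:F. ✗
t: no successors, so Box Box not p holds vacuously. ✓
u: no successors, so Box Box not p holds vacuously. ✓
v: successors {t, x}; Box not p there: t:T, x:F. ✗
w: successors {s, u, v, w}; Box not p there: s:F, u:T, v:T, w:F. ✗
x: successors {s, t, u, v, x}; Box not p there: s:F, t:T, u:T, v:T, x:F. ✗
Satisfying worlds: {t, u}.
So Box Box not p fails at the other 4 worlds.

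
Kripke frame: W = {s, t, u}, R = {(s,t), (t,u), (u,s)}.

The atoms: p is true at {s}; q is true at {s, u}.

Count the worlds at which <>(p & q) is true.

1

s: successors {t}; p & q there: t:F. ✗
t: successors {u}; p & q there: u:F. ✗
u: successors {s}; p & q there: s:T. ✓
Satisfying worlds: {u}.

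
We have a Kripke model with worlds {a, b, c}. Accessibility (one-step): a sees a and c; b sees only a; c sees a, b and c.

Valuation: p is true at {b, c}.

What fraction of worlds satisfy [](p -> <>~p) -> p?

a: [](p -> <>~p) is T, p is F. ✗
b: [](p -> <>~p) is T, p is T. ✓
c: [](p -> <>~p) is T, p is T. ✓
That's 2 of 3 worlds, so 2/3.

2/3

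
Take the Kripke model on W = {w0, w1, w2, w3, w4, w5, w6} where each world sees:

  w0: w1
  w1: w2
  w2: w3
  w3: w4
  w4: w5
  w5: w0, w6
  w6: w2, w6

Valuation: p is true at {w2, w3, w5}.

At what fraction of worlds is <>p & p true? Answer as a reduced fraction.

w0: <>p is F, p is F. ✗
w1: <>p is T, p is F. ✗
w2: <>p is T, p is T. ✓
w3: <>p is F, p is T. ✗
w4: <>p is T, p is F. ✗
w5: <>p is F, p is T. ✗
w6: <>p is T, p is F. ✗
That's 1 of 7 worlds, so 1/7.

1/7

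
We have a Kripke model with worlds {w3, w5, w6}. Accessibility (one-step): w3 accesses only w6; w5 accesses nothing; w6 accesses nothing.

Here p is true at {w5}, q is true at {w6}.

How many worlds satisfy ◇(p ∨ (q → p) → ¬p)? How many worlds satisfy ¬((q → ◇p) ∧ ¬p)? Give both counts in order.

For ◇(p ∨ (q → p) → ¬p):
w3: successors {w6}; p ∨ (q → p) → ¬p there: w6:T. ✓
w5: no successors, so ◇(p ∨ (q → p) → ¬p) fails. ✗
w6: no successors, so ◇(p ∨ (q → p) → ¬p) fails. ✗
— 1 world.
For ¬((q → ◇p) ∧ ¬p):
w3: (q → ◇p) ∧ ¬p is T. ✗
w5: (q → ◇p) ∧ ¬p is F. ✓
w6: (q → ◇p) ∧ ¬p is F. ✓
— 2 worlds.

1 and 2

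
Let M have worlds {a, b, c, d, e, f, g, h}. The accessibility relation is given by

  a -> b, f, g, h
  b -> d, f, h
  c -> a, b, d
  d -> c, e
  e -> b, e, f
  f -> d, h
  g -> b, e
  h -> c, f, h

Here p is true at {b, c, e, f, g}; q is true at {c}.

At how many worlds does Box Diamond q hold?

1

a: successors {b, f, g, h}; Diamond q there: b:F, f:F, g:F, h:T. ✗
b: successors {d, f, h}; Diamond q there: d:T, f:F, h:T. ✗
c: successors {a, b, d}; Diamond q there: a:F, b:F, d:T. ✗
d: successors {c, e}; Diamond q there: c:F, e:F. ✗
e: successors {b, e, f}; Diamond q there: b:F, e:F, f:F. ✗
f: successors {d, h}; Diamond q there: d:T, h:T. ✓
g: successors {b, e}; Diamond q there: b:F, e:F. ✗
h: successors {c, f, h}; Diamond q there: c:F, f:F, h:T. ✗
Satisfying worlds: {f}.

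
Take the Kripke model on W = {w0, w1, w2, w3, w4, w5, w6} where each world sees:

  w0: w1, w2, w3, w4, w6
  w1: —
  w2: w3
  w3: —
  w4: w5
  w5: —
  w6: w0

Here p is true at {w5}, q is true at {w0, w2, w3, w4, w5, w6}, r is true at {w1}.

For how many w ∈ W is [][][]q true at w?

w0: successors {w1, w2, w3, w4, w6}; [][]q there: w1:T, w2:T, w3:T, w4:T, w6:F. ✗
w1: no successors, so [][][]q holds vacuously. ✓
w2: successors {w3}; [][]q there: w3:T. ✓
w3: no successors, so [][][]q holds vacuously. ✓
w4: successors {w5}; [][]q there: w5:T. ✓
w5: no successors, so [][][]q holds vacuously. ✓
w6: successors {w0}; [][]q there: w0:T. ✓
Satisfying worlds: {w1, w2, w3, w4, w5, w6}.

6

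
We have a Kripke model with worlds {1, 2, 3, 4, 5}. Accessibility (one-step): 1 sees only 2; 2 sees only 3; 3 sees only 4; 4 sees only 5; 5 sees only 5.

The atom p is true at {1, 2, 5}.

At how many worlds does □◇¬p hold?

2

1: successors {2}; ◇¬p there: 2:T. ✓
2: successors {3}; ◇¬p there: 3:T. ✓
3: successors {4}; ◇¬p there: 4:F. ✗
4: successors {5}; ◇¬p there: 5:F. ✗
5: successors {5}; ◇¬p there: 5:F. ✗
Satisfying worlds: {1, 2}.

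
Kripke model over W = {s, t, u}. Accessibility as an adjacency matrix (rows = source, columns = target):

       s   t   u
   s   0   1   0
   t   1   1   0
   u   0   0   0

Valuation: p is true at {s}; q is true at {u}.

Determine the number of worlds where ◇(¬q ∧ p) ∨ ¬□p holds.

s: ◇(¬q ∧ p) is F, ¬□p is T. ✓
t: ◇(¬q ∧ p) is T, ¬□p is T. ✓
u: ◇(¬q ∧ p) is F, ¬□p is F. ✗
Satisfying worlds: {s, t}.

2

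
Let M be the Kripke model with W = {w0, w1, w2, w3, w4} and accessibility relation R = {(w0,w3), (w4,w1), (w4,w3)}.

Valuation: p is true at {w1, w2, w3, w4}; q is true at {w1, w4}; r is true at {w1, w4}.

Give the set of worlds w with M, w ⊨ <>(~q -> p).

w0: successors {w3}; ~q -> p there: w3:T. ✓
w1: no successors, so <>(~q -> p) fails. ✗
w2: no successors, so <>(~q -> p) fails. ✗
w3: no successors, so <>(~q -> p) fails. ✗
w4: successors {w1, w3}; ~q -> p there: w1:T, w3:T. ✓

{w0, w4}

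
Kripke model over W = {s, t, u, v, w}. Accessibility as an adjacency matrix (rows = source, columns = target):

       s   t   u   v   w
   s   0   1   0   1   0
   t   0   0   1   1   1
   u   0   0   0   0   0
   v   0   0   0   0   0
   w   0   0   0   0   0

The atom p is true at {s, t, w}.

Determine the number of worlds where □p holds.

3

s: successors {t, v}; p there: t:T, v:F. ✗
t: successors {u, v, w}; p there: u:F, v:F, w:T. ✗
u: no successors, so □p holds vacuously. ✓
v: no successors, so □p holds vacuously. ✓
w: no successors, so □p holds vacuously. ✓
Satisfying worlds: {u, v, w}.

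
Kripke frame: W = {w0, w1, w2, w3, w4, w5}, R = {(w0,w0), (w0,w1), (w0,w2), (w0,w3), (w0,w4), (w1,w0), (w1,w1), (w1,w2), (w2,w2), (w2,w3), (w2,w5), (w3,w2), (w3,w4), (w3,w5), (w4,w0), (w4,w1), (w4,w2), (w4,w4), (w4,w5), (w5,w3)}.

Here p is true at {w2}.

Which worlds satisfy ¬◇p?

w0: ◇p is T. ✗
w1: ◇p is T. ✗
w2: ◇p is T. ✗
w3: ◇p is T. ✗
w4: ◇p is T. ✗
w5: ◇p is F. ✓

{w5}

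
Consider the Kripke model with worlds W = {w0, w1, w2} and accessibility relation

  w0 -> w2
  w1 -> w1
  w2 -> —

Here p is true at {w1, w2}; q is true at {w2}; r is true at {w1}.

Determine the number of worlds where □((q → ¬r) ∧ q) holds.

w0: successors {w2}; (q → ¬r) ∧ q there: w2:T. ✓
w1: successors {w1}; (q → ¬r) ∧ q there: w1:F. ✗
w2: no successors, so □((q → ¬r) ∧ q) holds vacuously. ✓
Satisfying worlds: {w0, w2}.

2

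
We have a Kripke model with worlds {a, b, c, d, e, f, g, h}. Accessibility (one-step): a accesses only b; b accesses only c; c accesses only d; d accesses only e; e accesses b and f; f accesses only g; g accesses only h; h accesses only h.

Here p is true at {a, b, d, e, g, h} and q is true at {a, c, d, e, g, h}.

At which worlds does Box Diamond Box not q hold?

a: successors {b}; Diamond Box not q there: b:F. ✗
b: successors {c}; Diamond Box not q there: c:F. ✗
c: successors {d}; Diamond Box not q there: d:T. ✓
d: successors {e}; Diamond Box not q there: e:F. ✗
e: successors {b, f}; Diamond Box not q there: b:F, f:F. ✗
f: successors {g}; Diamond Box not q there: g:F. ✗
g: successors {h}; Diamond Box not q there: h:F. ✗
h: successors {h}; Diamond Box not q there: h:F. ✗

{c}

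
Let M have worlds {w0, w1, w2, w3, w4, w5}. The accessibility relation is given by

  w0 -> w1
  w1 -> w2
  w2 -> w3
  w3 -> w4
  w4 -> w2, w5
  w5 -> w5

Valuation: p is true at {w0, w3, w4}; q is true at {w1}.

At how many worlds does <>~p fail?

w0: successors {w1}; ~p there: w1:T. ✓
w1: successors {w2}; ~p there: w2:T. ✓
w2: successors {w3}; ~p there: w3:F. ✗
w3: successors {w4}; ~p there: w4:F. ✗
w4: successors {w2, w5}; ~p there: w2:T, w5:T. ✓
w5: successors {w5}; ~p there: w5:T. ✓
Satisfying worlds: {w0, w1, w4, w5}.
So <>~p fails at the other 2 worlds.

2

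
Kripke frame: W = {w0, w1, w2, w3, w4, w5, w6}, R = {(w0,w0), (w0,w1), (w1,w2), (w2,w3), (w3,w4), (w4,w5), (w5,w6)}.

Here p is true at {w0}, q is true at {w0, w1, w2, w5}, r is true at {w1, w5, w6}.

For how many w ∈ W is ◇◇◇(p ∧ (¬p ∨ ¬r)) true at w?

w0: successors {w0, w1}; ◇◇(p ∧ (¬p ∨ ¬r)) there: w0:T, w1:F. ✓
w1: successors {w2}; ◇◇(p ∧ (¬p ∨ ¬r)) there: w2:F. ✗
w2: successors {w3}; ◇◇(p ∧ (¬p ∨ ¬r)) there: w3:F. ✗
w3: successors {w4}; ◇◇(p ∧ (¬p ∨ ¬r)) there: w4:F. ✗
w4: successors {w5}; ◇◇(p ∧ (¬p ∨ ¬r)) there: w5:F. ✗
w5: successors {w6}; ◇◇(p ∧ (¬p ∨ ¬r)) there: w6:F. ✗
w6: no successors, so ◇◇◇(p ∧ (¬p ∨ ¬r)) fails. ✗
Satisfying worlds: {w0}.

1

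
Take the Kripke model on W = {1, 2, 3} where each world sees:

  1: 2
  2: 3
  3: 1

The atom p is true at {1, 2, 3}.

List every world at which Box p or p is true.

{1, 2, 3}

1: Box p is T, p is T. ✓
2: Box p is T, p is T. ✓
3: Box p is T, p is T. ✓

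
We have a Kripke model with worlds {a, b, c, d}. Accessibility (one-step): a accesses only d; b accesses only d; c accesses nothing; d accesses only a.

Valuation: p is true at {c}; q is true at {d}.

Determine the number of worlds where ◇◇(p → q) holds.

a: successors {d}; ◇(p → q) there: d:T. ✓
b: successors {d}; ◇(p → q) there: d:T. ✓
c: no successors, so ◇◇(p → q) fails. ✗
d: successors {a}; ◇(p → q) there: a:T. ✓
Satisfying worlds: {a, b, d}.

3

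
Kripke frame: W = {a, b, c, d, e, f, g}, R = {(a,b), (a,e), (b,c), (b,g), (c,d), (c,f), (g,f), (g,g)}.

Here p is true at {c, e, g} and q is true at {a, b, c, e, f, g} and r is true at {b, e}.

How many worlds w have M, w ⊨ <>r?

1

a: successors {b, e}; r there: b:T, e:T. ✓
b: successors {c, g}; r there: c:F, g:F. ✗
c: successors {d, f}; r there: d:F, f:F. ✗
d: no successors, so <>r fails. ✗
e: no successors, so <>r fails. ✗
f: no successors, so <>r fails. ✗
g: successors {f, g}; r there: f:F, g:F. ✗
Satisfying worlds: {a}.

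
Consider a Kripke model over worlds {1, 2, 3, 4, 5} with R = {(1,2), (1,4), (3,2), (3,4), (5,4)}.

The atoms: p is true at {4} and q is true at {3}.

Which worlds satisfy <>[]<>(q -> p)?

1: successors {2, 4}; []<>(q -> p) there: 2:T, 4:T. ✓
2: no successors, so <>[]<>(q -> p) fails. ✗
3: successors {2, 4}; []<>(q -> p) there: 2:T, 4:T. ✓
4: no successors, so <>[]<>(q -> p) fails. ✗
5: successors {4}; []<>(q -> p) there: 4:T. ✓

{1, 3, 5}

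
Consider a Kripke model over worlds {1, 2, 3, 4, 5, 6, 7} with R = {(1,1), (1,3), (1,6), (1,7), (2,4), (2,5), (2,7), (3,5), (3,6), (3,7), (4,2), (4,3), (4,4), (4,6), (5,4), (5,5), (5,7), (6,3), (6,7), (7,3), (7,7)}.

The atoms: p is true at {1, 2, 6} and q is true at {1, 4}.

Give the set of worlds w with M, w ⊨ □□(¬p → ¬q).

1: successors {1, 3, 6, 7}; □(¬p → ¬q) there: 1:T, 3:T, 6:T, 7:T. ✓
2: successors {4, 5, 7}; □(¬p → ¬q) there: 4:F, 5:F, 7:T. ✗
3: successors {5, 6, 7}; □(¬p → ¬q) there: 5:F, 6:T, 7:T. ✗
4: successors {2, 3, 4, 6}; □(¬p → ¬q) there: 2:F, 3:T, 4:F, 6:T. ✗
5: successors {4, 5, 7}; □(¬p → ¬q) there: 4:F, 5:F, 7:T. ✗
6: successors {3, 7}; □(¬p → ¬q) there: 3:T, 7:T. ✓
7: successors {3, 7}; □(¬p → ¬q) there: 3:T, 7:T. ✓

{1, 6, 7}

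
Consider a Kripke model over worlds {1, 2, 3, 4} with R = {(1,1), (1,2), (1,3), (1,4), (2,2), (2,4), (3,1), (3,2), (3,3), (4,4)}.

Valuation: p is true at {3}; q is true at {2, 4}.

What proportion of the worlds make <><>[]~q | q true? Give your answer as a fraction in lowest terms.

1/2

1: <><>[]~q is F, q is F. ✗
2: <><>[]~q is F, q is T. ✓
3: <><>[]~q is F, q is F. ✗
4: <><>[]~q is F, q is T. ✓
That's 2 of 4 worlds, so 2/4 = 1/2.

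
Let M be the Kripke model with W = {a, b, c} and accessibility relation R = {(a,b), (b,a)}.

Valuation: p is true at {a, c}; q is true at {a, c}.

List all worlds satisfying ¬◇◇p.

a: ◇◇p is T. ✗
b: ◇◇p is F. ✓
c: ◇◇p is F. ✓

{b, c}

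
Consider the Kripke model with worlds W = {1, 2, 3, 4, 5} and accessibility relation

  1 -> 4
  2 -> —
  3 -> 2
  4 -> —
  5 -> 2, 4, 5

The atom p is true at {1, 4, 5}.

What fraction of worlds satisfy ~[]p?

1: []p is T. ✗
2: []p is T. ✗
3: []p is F. ✓
4: []p is T. ✗
5: []p is F. ✓
That's 2 of 5 worlds, so 2/5.

2/5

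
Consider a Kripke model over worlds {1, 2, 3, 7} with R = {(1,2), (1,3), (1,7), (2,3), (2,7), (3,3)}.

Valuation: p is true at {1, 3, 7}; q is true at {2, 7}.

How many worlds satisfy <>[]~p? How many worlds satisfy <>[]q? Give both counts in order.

2 and 2

For <>[]~p:
1: successors {2, 3, 7}; []~p there: 2:F, 3:F, 7:T. ✓
2: successors {3, 7}; []~p there: 3:F, 7:T. ✓
3: successors {3}; []~p there: 3:F. ✗
7: no successors, so <>[]~p fails. ✗
— 2 worlds.
For <>[]q:
1: successors {2, 3, 7}; []q there: 2:F, 3:F, 7:T. ✓
2: successors {3, 7}; []q there: 3:F, 7:T. ✓
3: successors {3}; []q there: 3:F. ✗
7: no successors, so <>[]q fails. ✗
— 2 worlds.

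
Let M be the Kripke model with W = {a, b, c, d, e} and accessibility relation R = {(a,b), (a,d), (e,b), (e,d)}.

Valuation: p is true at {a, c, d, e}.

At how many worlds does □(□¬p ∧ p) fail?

a: successors {b, d}; □¬p ∧ p there: b:F, d:T. ✗
b: no successors, so □(□¬p ∧ p) holds vacuously. ✓
c: no successors, so □(□¬p ∧ p) holds vacuously. ✓
d: no successors, so □(□¬p ∧ p) holds vacuously. ✓
e: successors {b, d}; □¬p ∧ p there: b:F, d:T. ✗
Satisfying worlds: {b, c, d}.
So □(□¬p ∧ p) fails at the other 2 worlds.

2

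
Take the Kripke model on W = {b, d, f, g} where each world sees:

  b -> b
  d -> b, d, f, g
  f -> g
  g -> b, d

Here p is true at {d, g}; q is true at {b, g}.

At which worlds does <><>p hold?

b: successors {b}; <>p there: b:F. ✗
d: successors {b, d, f, g}; <>p there: b:F, d:T, f:T, g:T. ✓
f: successors {g}; <>p there: g:T. ✓
g: successors {b, d}; <>p there: b:F, d:T. ✓

{d, f, g}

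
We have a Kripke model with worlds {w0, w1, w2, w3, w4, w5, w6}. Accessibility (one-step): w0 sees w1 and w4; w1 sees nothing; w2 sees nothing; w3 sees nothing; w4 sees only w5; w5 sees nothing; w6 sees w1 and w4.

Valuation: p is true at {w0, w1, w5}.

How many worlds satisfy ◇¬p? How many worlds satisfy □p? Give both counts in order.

For ◇¬p:
w0: successors {w1, w4}; ¬p there: w1:F, w4:T. ✓
w1: no successors, so ◇¬p fails. ✗
w2: no successors, so ◇¬p fails. ✗
w3: no successors, so ◇¬p fails. ✗
w4: successors {w5}; ¬p there: w5:F. ✗
w5: no successors, so ◇¬p fails. ✗
w6: successors {w1, w4}; ¬p there: w1:F, w4:T. ✓
— 2 worlds.
For □p:
w0: successors {w1, w4}; p there: w1:T, w4:F. ✗
w1: no successors, so □p holds vacuously. ✓
w2: no successors, so □p holds vacuously. ✓
w3: no successors, so □p holds vacuously. ✓
w4: successors {w5}; p there: w5:T. ✓
w5: no successors, so □p holds vacuously. ✓
w6: successors {w1, w4}; p there: w1:T, w4:F. ✗
— 5 worlds.

2 and 5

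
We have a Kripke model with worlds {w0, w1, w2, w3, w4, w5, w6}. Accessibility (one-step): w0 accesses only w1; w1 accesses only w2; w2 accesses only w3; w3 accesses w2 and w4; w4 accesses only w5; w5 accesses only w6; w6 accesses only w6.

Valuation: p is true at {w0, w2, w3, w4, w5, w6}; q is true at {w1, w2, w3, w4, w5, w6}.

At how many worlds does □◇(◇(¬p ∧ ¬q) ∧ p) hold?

0

w0: successors {w1}; ◇(◇(¬p ∧ ¬q) ∧ p) there: w1:F. ✗
w1: successors {w2}; ◇(◇(¬p ∧ ¬q) ∧ p) there: w2:F. ✗
w2: successors {w3}; ◇(◇(¬p ∧ ¬q) ∧ p) there: w3:F. ✗
w3: successors {w2, w4}; ◇(◇(¬p ∧ ¬q) ∧ p) there: w2:F, w4:F. ✗
w4: successors {w5}; ◇(◇(¬p ∧ ¬q) ∧ p) there: w5:F. ✗
w5: successors {w6}; ◇(◇(¬p ∧ ¬q) ∧ p) there: w6:F. ✗
w6: successors {w6}; ◇(◇(¬p ∧ ¬q) ∧ p) there: w6:F. ✗
Satisfying worlds: ∅.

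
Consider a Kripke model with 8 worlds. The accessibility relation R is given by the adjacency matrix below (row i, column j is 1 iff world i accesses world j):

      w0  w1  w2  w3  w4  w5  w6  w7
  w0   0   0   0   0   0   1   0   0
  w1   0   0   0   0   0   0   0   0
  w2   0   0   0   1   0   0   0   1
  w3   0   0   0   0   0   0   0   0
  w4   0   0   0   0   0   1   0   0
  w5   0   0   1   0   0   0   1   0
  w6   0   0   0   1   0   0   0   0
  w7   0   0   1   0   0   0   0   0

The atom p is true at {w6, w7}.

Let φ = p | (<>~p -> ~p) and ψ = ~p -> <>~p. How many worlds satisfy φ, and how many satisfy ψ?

8 and 6

For p | (<>~p -> ~p):
w0: p is F, <>~p -> ~p is T. ✓
w1: p is F, <>~p -> ~p is T. ✓
w2: p is F, <>~p -> ~p is T. ✓
w3: p is F, <>~p -> ~p is T. ✓
w4: p is F, <>~p -> ~p is T. ✓
w5: p is F, <>~p -> ~p is T. ✓
w6: p is T, <>~p -> ~p is F. ✓
w7: p is T, <>~p -> ~p is F. ✓
— 8 worlds.
For ~p -> <>~p:
w0: ~p is T, <>~p is T. ✓
w1: ~p is T, <>~p is F. ✗
w2: ~p is T, <>~p is T. ✓
w3: ~p is T, <>~p is F. ✗
w4: ~p is T, <>~p is T. ✓
w5: ~p is T, <>~p is T. ✓
w6: ~p is F, <>~p is T. ✓
w7: ~p is F, <>~p is T. ✓
— 6 worlds.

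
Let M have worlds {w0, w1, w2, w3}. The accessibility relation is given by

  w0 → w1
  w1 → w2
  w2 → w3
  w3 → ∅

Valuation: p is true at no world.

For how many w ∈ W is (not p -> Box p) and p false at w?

4

w0: not p -> Box p is F, p is F. ✗
w1: not p -> Box p is F, p is F. ✗
w2: not p -> Box p is F, p is F. ✗
w3: not p -> Box p is T, p is F. ✗
Satisfying worlds: ∅.
So (not p -> Box p) and p fails at the other 4 worlds.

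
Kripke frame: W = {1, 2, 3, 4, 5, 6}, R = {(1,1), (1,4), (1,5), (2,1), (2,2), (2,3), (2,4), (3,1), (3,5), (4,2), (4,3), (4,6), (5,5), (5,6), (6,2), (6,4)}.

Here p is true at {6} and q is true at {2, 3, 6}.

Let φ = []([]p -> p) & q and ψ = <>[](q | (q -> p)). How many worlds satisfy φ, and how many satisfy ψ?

3 and 6

For []([]p -> p) & q:
1: []([]p -> p) is T, q is F. ✗
2: []([]p -> p) is T, q is T. ✓
3: []([]p -> p) is T, q is T. ✓
4: []([]p -> p) is T, q is F. ✗
5: []([]p -> p) is T, q is F. ✗
6: []([]p -> p) is T, q is T. ✓
— 3 worlds.
For <>[](q | (q -> p)):
1: successors {1, 4, 5}; [](q | (q -> p)) there: 1:T, 4:T, 5:T. ✓
2: successors {1, 2, 3, 4}; [](q | (q -> p)) there: 1:T, 2:T, 3:T, 4:T. ✓
3: successors {1, 5}; [](q | (q -> p)) there: 1:T, 5:T. ✓
4: successors {2, 3, 6}; [](q | (q -> p)) there: 2:T, 3:T, 6:T. ✓
5: successors {5, 6}; [](q | (q -> p)) there: 5:T, 6:T. ✓
6: successors {2, 4}; [](q | (q -> p)) there: 2:T, 4:T. ✓
— 6 worlds.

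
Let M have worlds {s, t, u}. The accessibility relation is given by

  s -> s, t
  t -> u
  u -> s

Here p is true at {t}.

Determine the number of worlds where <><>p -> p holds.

1

s: <><>p is T, p is F. ✗
t: <><>p is F, p is T. ✓
u: <><>p is T, p is F. ✗
Satisfying worlds: {t}.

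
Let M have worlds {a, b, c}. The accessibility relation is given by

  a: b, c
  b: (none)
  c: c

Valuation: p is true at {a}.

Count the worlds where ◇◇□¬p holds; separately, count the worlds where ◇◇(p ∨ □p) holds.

2 and 0

For ◇◇□¬p:
a: successors {b, c}; ◇□¬p there: b:F, c:T. ✓
b: no successors, so ◇◇□¬p fails. ✗
c: successors {c}; ◇□¬p there: c:T. ✓
— 2 worlds.
For ◇◇(p ∨ □p):
a: successors {b, c}; ◇(p ∨ □p) there: b:F, c:F. ✗
b: no successors, so ◇◇(p ∨ □p) fails. ✗
c: successors {c}; ◇(p ∨ □p) there: c:F. ✗
— 0 worlds.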